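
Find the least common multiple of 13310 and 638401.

8497117310

gcd first: 638401 = 47·13310 + 12831; 13310 = 1·12831 + 479; 12831 = 26·479 + 377; 479 = 1·377 + 102; 377 = 3·102 + 71; 102 = 1·71 + 31; 71 = 2·31 + 9; 31 = 3·9 + 4; 9 = 2·4 + 1; 4 = 4·1 + 0 → gcd = 1
lcm = 13310·638401/gcd = 8497117310/1 = 8497117310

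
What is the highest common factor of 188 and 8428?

4

Euclid: 8428 = 44·188 + 156; 188 = 1·156 + 32; 156 = 4·32 + 28; 32 = 1·28 + 4; 28 = 7·4 + 0. Last nonzero remainder: 4.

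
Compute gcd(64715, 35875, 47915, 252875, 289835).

35

gcd(64715, 35875): 64715 = 1·35875 + 28840; 35875 = 1·28840 + 7035; 28840 = 4·7035 + 700; 7035 = 10·700 + 35; 700 = 20·35 + 0 → 35
gcd(35, 47915): 47915 = 1369·35 + 0 → 35
gcd(35, 252875): 252875 = 7225·35 + 0 → 35
gcd(35, 289835): 289835 = 8281·35 + 0 → 35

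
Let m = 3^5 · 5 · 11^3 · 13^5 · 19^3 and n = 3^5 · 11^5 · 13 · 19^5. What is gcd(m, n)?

28839550311

min exponent per shared prime: 3^5 · 11^3 · 13 · 19^3 = 28839550311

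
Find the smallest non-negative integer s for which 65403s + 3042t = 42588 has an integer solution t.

Euclid: 65403 = 21·3042 + 1521; 3042 = 2·1521 + 0 → gcd = 1521; 42588 = 1521·28.
Back-substitution yields 65403·(1) + 3042·(-21) = 1521, so one solution is s = 1·28 = 28, t = -21·28 = -588.
Solutions in s differ by 3042/1521 = 2; the one in [0, 2) is 28 mod 2 = 0.

0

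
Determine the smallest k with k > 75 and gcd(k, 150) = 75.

gcd(k, 150) = 75 forces 75 | k; write k = 75s. Then gcd(75s, 75·2) = 75·gcd(s, 2), so need gcd(s, 2) = 1.
75s > 75 gives s ≥ 2. The least s ≥ 2 coprime to 2 is 3, so k = 75·3 = 225.

225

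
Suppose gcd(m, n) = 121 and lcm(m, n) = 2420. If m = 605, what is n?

Using mn = gcd(m,n)·lcm(m,n) = 121·2420 = 292820, we get n = 292820/605 = 484.

484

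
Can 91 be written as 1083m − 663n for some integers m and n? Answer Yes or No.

By Bézout, 1083m − 663n = 91 has integer solutions iff gcd(1083, 663) | 91.
Euclid: 1083 = 1·663 + 420; 663 = 1·420 + 243; 420 = 1·243 + 177; 243 = 1·177 + 66; 177 = 2·66 + 45; 66 = 1·45 + 21; 45 = 2·21 + 3; 21 = 7·3 + 0. gcd = 3; 91 mod 3 = 1. No.

No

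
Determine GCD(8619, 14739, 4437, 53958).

51

gcd(8619, 14739): 14739 = 1·8619 + 6120; 8619 = 1·6120 + 2499; 6120 = 2·2499 + 1122; 2499 = 2·1122 + 255; 1122 = 4·255 + 102; 255 = 2·102 + 51; 102 = 2·51 + 0 → 51
gcd(51, 4437): 4437 = 87·51 + 0 → 51
gcd(51, 53958): 53958 = 1058·51 + 0 → 51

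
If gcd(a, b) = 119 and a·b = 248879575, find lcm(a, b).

2091425

gcd·lcm = product, so lcm = 248879575/119 = 2091425.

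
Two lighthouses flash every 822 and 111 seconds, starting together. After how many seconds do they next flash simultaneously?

gcd first: 822 = 7·111 + 45; 111 = 2·45 + 21; 45 = 2·21 + 3; 21 = 7·3 + 0 → gcd = 3
lcm = 822·111/gcd = 91242/3 = 30414

30414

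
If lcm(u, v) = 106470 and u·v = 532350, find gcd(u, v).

From gcd × lcm = uv: gcd = 532350 / 106470 = 5.

5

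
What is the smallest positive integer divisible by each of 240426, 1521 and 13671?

61719998886

240426 = 2 · 3² · 19² · 37; 1521 = 3² · 13²; 13671 = 3² · 7² · 31
lcm takes max exponent of each prime: 2 · 3² · 7² · 13² · 19² · 31 · 37 = 61719998886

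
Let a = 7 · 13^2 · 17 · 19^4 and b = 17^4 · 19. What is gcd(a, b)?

323

min exponent per shared prime: 17 · 19 = 323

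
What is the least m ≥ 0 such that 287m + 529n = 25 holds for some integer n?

Reduce mod 529: 287m ≡ 25 (mod 529). With g = gcd(287, 529) = 1 dividing 25, divide through: 287m ≡ 25 (mod 529).
Since gcd(287, 529) = 1, m ≡ 25·(287)⁻¹ ≡ 295 (mod 529). Smallest non-negative: 295.

295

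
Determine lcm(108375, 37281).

4660125

gcd first: 108375 = 2·37281 + 33813; 37281 = 1·33813 + 3468; 33813 = 9·3468 + 2601; 3468 = 1·2601 + 867; 2601 = 3·867 + 0 → gcd = 867
lcm = 108375·37281/gcd = 4040328375/867 = 4660125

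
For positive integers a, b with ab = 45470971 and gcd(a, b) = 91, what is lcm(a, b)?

For any two positive integers, gcd × lcm equals their product. Hence lcm = 45470971 / 91 = 499681.

499681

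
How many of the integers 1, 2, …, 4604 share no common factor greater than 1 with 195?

2267

195 = 3·5·13. Inclusion–exclusion on these primes:
4604 − ⌊4604/3⌋ − ⌊4604/5⌋ − ⌊4604/13⌋ + ⌊4604/15⌋ + ⌊4604/39⌋ + ⌊4604/65⌋ − ⌊4604/195⌋ = 2267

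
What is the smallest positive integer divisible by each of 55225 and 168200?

55225 = 5² · 47²; 168200 = 2³ · 5² · 29²
max exponents: 2³ · 5² · 29² · 47² = 371553800

371553800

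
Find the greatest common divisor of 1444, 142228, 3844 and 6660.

1444 = 2² · 19²; 142228 = 2² · 31² · 37; 3844 = 2² · 31²; 6660 = 2² · 3² · 5 · 37
gcd takes min exponent of each prime: 2² = 4

4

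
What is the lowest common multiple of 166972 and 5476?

166972 = 2² · 13³ · 19; 5476 = 2² · 37²
max exponents: 2² · 13³ · 19 · 37² = 228584668

228584668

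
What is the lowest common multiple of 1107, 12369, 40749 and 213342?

1107 = 3³ · 41; 12369 = 3 · 7 · 19 · 31; 40749 = 3 · 17² · 47; 213342 = 2 · 3 · 31² · 37
lcm takes max exponent of each prime: 2 · 3³ · 7 · 17² · 19 · 31² · 37 · 41 · 47 = 142216527391722

142216527391722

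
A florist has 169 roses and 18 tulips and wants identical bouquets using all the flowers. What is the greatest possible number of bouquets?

Euclid: 169 = 9·18 + 7; 18 = 2·7 + 4; 7 = 1·4 + 3; 4 = 1·3 + 1; 3 = 3·1 + 0. Last nonzero remainder: 1.

1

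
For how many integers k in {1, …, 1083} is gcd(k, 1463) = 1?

801

Prime factors of 1463: 7, 11, 19. Count integers ≤ 1083 divisible by none of them.
By inclusion–exclusion: 1083 − ⌊1083/7⌋ − ⌊1083/11⌋ − ⌊1083/19⌋ + ⌊1083/77⌋ + ⌊1083/133⌋ + ⌊1083/209⌋ − ⌊1083/1463⌋ = 801.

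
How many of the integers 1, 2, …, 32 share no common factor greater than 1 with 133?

27

Prime factors of 133: 7, 19. Count integers ≤ 32 divisible by none of them.
By inclusion–exclusion: 32 − ⌊32/7⌋ − ⌊32/19⌋ + ⌊32/133⌋ = 27.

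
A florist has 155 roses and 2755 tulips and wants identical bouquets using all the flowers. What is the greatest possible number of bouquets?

155 = 5 · 31
2755 = 5 · 19 · 29
Common: 5 = 5

5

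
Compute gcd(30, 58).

2

30 = 2 · 3 · 5
58 = 2 · 29
Common: 2 = 2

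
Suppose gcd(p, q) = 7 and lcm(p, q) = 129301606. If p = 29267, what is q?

p·q = gcd·lcm = 7·129301606 = 905111242, so q = 905111242/29267 = 30926.

30926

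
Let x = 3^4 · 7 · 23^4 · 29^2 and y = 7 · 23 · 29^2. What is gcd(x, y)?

min exponent per shared prime: 7 · 23 · 29^2 = 135401

135401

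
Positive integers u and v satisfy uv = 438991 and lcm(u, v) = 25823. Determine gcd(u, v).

gcd·lcm = product, so gcd = 438991/25823 = 17.

17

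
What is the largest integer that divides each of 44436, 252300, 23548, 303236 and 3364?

4

gcd(44436, 252300): 252300 = 5·44436 + 30120; 44436 = 1·30120 + 14316; 30120 = 2·14316 + 1488; 14316 = 9·1488 + 924; 1488 = 1·924 + 564; 924 = 1·564 + 360; 564 = 1·360 + 204; 360 = 1·204 + 156; 204 = 1·156 + 48; 156 = 3·48 + 12; 48 = 4·12 + 0 → 12
gcd(12, 23548): 23548 = 1962·12 + 4; 12 = 3·4 + 0 → 4
gcd(4, 303236): 303236 = 75809·4 + 0 → 4
gcd(4, 3364): 3364 = 841·4 + 0 → 4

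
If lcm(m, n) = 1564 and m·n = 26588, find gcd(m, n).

gcd·lcm = product, so gcd = 26588/1564 = 17.

17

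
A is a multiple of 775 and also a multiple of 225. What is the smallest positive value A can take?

gcd first: 775 = 3·225 + 100; 225 = 2·100 + 25; 100 = 4·25 + 0 → gcd = 25
lcm = 775·225/gcd = 174375/25 = 6975

6975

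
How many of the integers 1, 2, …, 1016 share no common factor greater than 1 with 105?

Prime factors of 105: 3, 5, 7. Count integers ≤ 1016 divisible by none of them.
By inclusion–exclusion: 1016 − ⌊1016/3⌋ − ⌊1016/5⌋ − ⌊1016/7⌋ + ⌊1016/15⌋ + ⌊1016/21⌋ + ⌊1016/35⌋ − ⌊1016/105⌋ = 465.

465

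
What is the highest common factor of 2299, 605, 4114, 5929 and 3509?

121

2299 = 11² · 19; 605 = 5 · 11²; 4114 = 2 · 11² · 17; 5929 = 7² · 11²; 3509 = 11² · 29
gcd takes min exponent of each prime: 11² = 121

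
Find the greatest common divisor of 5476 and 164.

5476 = 2² · 37²
164 = 2² · 41
Common: 2² = 4

4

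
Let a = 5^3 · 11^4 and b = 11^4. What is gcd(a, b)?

min exponent per shared prime: 11^4 = 14641

14641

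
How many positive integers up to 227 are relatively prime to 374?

374 = 2·11·17. Inclusion–exclusion on these primes:
227 − ⌊227/2⌋ − ⌊227/11⌋ − ⌊227/17⌋ + ⌊227/22⌋ + ⌊227/34⌋ + ⌊227/187⌋ − ⌊227/374⌋ = 98

98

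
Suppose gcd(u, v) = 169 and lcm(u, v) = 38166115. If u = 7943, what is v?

812045

Using uv = gcd(u,v)·lcm(u,v) = 169·38166115 = 6450073435, we get v = 6450073435/7943 = 812045.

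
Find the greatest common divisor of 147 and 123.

147 = 3 · 7²
123 = 3 · 41
Common: 3 = 3

3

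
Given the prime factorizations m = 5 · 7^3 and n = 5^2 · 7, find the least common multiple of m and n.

max exponent per prime: 5^2 · 7^3 = 8575

8575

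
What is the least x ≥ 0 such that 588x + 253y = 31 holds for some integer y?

59

Euclid: 588 = 2·253 + 82; 253 = 3·82 + 7; 82 = 11·7 + 5; 7 = 1·5 + 2; 5 = 2·2 + 1; 2 = 2·1 + 0 → gcd = 1; 31 = 1·31.
Back-substitution yields 588·(108) + 253·(-251) = 1, so one solution is x = 108·31 = 3348, y = -251·31 = -7781.
Solutions in x differ by 253/1 = 253; the one in [0, 253) is 3348 mod 253 = 59.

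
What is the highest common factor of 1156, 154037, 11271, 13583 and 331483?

289

1156 = 2² · 17²; 154037 = 13 · 17² · 41; 11271 = 3 · 13 · 17²; 13583 = 17² · 47; 331483 = 17² · 31 · 37
gcd takes min exponent of each prime: 17² = 289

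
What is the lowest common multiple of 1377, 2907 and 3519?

601749

1377 = 3⁴ · 17; 2907 = 3² · 17 · 19; 3519 = 3² · 17 · 23
lcm takes max exponent of each prime: 3⁴ · 17 · 19 · 23 = 601749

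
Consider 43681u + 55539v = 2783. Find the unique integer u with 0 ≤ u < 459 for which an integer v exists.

Reduce mod 55539: 43681u ≡ 2783 (mod 55539). With g = gcd(43681, 55539) = 121 dividing 2783, divide through: 361u ≡ 23 (mod 459).
Since gcd(361, 459) = 1, u ≡ 23·(361)⁻¹ ≡ 248 (mod 459). Smallest non-negative: 248.

248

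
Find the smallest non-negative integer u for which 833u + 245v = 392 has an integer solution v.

4

Euclid: 833 = 3·245 + 98; 245 = 2·98 + 49; 98 = 2·49 + 0 → gcd = 49; 392 = 49·8.
Back-substitution yields 833·(-2) + 245·(7) = 49, so one solution is u = -2·8 = -16, v = 7·8 = 56.
Solutions in u differ by 245/49 = 5; the one in [0, 5) is -16 mod 5 = 4.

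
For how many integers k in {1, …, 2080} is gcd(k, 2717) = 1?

2717 = 11·13·19. Inclusion–exclusion on these primes:
2080 − ⌊2080/11⌋ − ⌊2080/13⌋ − ⌊2080/19⌋ + ⌊2080/143⌋ + ⌊2080/209⌋ + ⌊2080/247⌋ − ⌊2080/2717⌋ = 1653

1653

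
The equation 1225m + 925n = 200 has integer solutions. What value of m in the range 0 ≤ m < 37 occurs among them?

13

Euclid: 1225 = 1·925 + 300; 925 = 3·300 + 25; 300 = 12·25 + 0 → gcd = 25; 200 = 25·8.
Back-substitution yields 1225·(-3) + 925·(4) = 25, so one solution is m = -3·8 = -24, n = 4·8 = 32.
Solutions in m differ by 925/25 = 37; the one in [0, 37) is -24 mod 37 = 13.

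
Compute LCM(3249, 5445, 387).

3249 = 3² · 19²; 5445 = 3² · 5 · 11²; 387 = 3² · 43
lcm takes max exponent of each prime: 3² · 5 · 11² · 19² · 43 = 84522735

84522735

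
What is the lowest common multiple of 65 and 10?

130

gcd first: 65 = 6·10 + 5; 10 = 2·5 + 0 → gcd = 5
lcm = 65·10/gcd = 650/5 = 130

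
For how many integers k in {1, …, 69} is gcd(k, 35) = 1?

48

35 = 5·7. Inclusion–exclusion on these primes:
69 − ⌊69/5⌋ − ⌊69/7⌋ + ⌊69/35⌋ = 48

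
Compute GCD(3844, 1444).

4

Euclid: 3844 = 2·1444 + 956; 1444 = 1·956 + 488; 956 = 1·488 + 468; 488 = 1·468 + 20; 468 = 23·20 + 8; 20 = 2·8 + 4; 8 = 2·4 + 0. Last nonzero remainder: 4.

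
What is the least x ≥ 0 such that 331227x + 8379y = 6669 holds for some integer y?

gcd(331227, 8379) = 171 (Euclid: 331227 = 39·8379 + 4446; 8379 = 1·4446 + 3933; 4446 = 1·3933 + 513; 3933 = 7·513 + 342; 513 = 1·342 + 171; 342 = 2·171 + 0), and 171 | 6669.
Extended Euclid: 331227·(17) + 8379·(-672) = 171. Scale by 39: x₀ = 663.
General solution x = x₀ + 49t; reducing mod 49 gives x = 26 (and y = -1027).

26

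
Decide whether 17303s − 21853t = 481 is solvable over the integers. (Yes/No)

Yes

By Bézout, 17303s − 21853t = 481 has integer solutions iff gcd(17303, 21853) | 481.
Euclid: 21853 = 1·17303 + 4550; 17303 = 3·4550 + 3653; 4550 = 1·3653 + 897; 3653 = 4·897 + 65; 897 = 13·65 + 52; 65 = 1·52 + 13; 52 = 4·13 + 0. gcd = 13; 481 mod 13 = 0. Yes.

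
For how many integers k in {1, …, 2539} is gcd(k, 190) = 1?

962

190 = 2·5·19. Inclusion–exclusion on these primes:
2539 − ⌊2539/2⌋ − ⌊2539/5⌋ − ⌊2539/19⌋ + ⌊2539/10⌋ + ⌊2539/38⌋ + ⌊2539/95⌋ − ⌊2539/190⌋ = 962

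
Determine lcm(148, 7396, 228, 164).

639524724

lcm(148, 7396) = 148·7396/gcd = 1094608/4 = 273652
lcm(273652, 228) = 273652·228/gcd = 62392656/4 = 15598164
lcm(15598164, 164) = 15598164·164/gcd = 2558098896/4 = 639524724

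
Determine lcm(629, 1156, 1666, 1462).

lcm(629, 1156) = 629·1156/gcd = 727124/17 = 42772
lcm(42772, 1666) = 42772·1666/gcd = 71258152/34 = 2095828
lcm(2095828, 1462) = 2095828·1462/gcd = 3064100536/34 = 90120604

90120604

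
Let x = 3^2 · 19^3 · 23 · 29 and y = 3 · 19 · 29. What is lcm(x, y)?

max exponent per prime: 3^2 · 19^3 · 23 · 29 = 41174577

41174577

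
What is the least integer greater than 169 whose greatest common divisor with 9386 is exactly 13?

gcd(m, 9386) = 13 forces 13 | m; write m = 13s. Then gcd(13s, 13·722) = 13·gcd(s, 722), so need gcd(s, 722) = 1.
13s > 169 gives s ≥ 14. The least s ≥ 14 coprime to 722 is 15, so m = 13·15 = 195.

195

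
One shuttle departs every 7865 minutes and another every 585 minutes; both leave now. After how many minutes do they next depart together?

70785

gcd first: 7865 = 13·585 + 260; 585 = 2·260 + 65; 260 = 4·65 + 0 → gcd = 65
lcm = 7865·585/gcd = 4601025/65 = 70785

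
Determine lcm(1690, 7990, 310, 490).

2051120890

1690 = 2 · 5 · 13²; 7990 = 2 · 5 · 17 · 47; 310 = 2 · 5 · 31; 490 = 2 · 5 · 7²
lcm takes max exponent of each prime: 2 · 5 · 7² · 13² · 17 · 31 · 47 = 2051120890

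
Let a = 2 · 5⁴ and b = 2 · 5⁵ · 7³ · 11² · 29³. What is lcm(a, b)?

max exponent per prime: 2 · 5⁵ · 7³ · 11² · 29³ = 6326354168750

6326354168750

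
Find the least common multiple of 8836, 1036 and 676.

8836 = 2² · 47²; 1036 = 2² · 7 · 37; 676 = 2² · 13²
lcm takes max exponent of each prime: 2² · 7 · 13² · 37 · 47² = 386760556

386760556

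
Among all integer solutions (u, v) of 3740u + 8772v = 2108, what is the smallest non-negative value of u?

85

gcd(3740, 8772) = 68 (Euclid: 8772 = 2·3740 + 1292; 3740 = 2·1292 + 1156; 1292 = 1·1156 + 136; 1156 = 8·136 + 68; 136 = 2·68 + 0), and 68 | 2108.
Extended Euclid: 3740·(61) + 8772·(-26) = 68. Scale by 31: u₀ = 1891.
General solution u = u₀ + 129t; reducing mod 129 gives u = 85 (and v = -36).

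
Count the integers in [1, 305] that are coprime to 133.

133 = 7·19. Inclusion–exclusion on these primes:
305 − ⌊305/7⌋ − ⌊305/19⌋ + ⌊305/133⌋ = 248

248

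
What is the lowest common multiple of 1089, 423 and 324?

1842588

1089 = 3² · 11²; 423 = 3² · 47; 324 = 2² · 3⁴
lcm takes max exponent of each prime: 2² · 3⁴ · 11² · 47 = 1842588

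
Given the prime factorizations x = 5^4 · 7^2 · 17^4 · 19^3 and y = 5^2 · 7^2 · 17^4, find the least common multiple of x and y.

17544160256875

max exponent per prime: 5^4 · 7^2 · 17^4 · 19^3 = 17544160256875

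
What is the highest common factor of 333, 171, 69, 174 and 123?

3

gcd(333, 171): 333 = 1·171 + 162; 171 = 1·162 + 9; 162 = 18·9 + 0 → 9
gcd(9, 69): 69 = 7·9 + 6; 9 = 1·6 + 3; 6 = 2·3 + 0 → 3
gcd(3, 174): 174 = 58·3 + 0 → 3
gcd(3, 123): 123 = 41·3 + 0 → 3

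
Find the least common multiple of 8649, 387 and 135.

5578605

8649 = 3² · 31²; 387 = 3² · 43; 135 = 3³ · 5
lcm takes max exponent of each prime: 3³ · 5 · 31² · 43 = 5578605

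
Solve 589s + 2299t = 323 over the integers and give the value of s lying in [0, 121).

63

gcd(589, 2299) = 19 (Euclid: 2299 = 3·589 + 532; 589 = 1·532 + 57; 532 = 9·57 + 19; 57 = 3·19 + 0), and 19 | 323.
Extended Euclid: 589·(-39) + 2299·(10) = 19. Scale by 17: s₀ = -663.
General solution s = s₀ + 121k; reducing mod 121 gives s = 63 (and t = -16).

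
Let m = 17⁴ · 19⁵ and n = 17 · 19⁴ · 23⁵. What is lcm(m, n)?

1331076053379194597

max exponent per prime: 17⁴ · 19⁵ · 23⁵ = 1331076053379194597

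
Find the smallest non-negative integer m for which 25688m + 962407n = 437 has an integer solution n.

gcd(25688, 962407) = 19 (Euclid: 962407 = 37·25688 + 11951; 25688 = 2·11951 + 1786; 11951 = 6·1786 + 1235; 1786 = 1·1235 + 551; 1235 = 2·551 + 133; 551 = 4·133 + 19; 133 = 7·19 + 0), and 19 | 437.
Extended Euclid: 25688·(7006) + 962407·(-187) = 19. Scale by 23: m₀ = 161138.
General solution m = m₀ + 50653t; reducing mod 50653 gives m = 9179 (and n = -245).

9179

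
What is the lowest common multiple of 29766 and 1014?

5030454

gcd first: 29766 = 29·1014 + 360; 1014 = 2·360 + 294; 360 = 1·294 + 66; 294 = 4·66 + 30; 66 = 2·30 + 6; 30 = 5·6 + 0 → gcd = 6
lcm = 29766·1014/gcd = 30182724/6 = 5030454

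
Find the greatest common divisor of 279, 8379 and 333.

9

gcd(279, 8379): 8379 = 30·279 + 9; 279 = 31·9 + 0 → 9
gcd(9, 333): 333 = 37·9 + 0 → 9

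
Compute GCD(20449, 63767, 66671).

121

20449 = 11² · 13²; 63767 = 11² · 17 · 31; 66671 = 11² · 19 · 29
gcd takes min exponent of each prime: 11² = 121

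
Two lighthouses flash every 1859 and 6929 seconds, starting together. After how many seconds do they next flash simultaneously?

gcd first: 6929 = 3·1859 + 1352; 1859 = 1·1352 + 507; 1352 = 2·507 + 338; 507 = 1·338 + 169; 338 = 2·169 + 0 → gcd = 169
lcm = 1859·6929/gcd = 12881011/169 = 76219

76219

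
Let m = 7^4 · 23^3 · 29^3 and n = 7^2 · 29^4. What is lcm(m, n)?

20661776512727

max exponent per prime: 7^4 · 23^3 · 29^4 = 20661776512727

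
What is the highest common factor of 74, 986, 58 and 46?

2

gcd(74, 986): 986 = 13·74 + 24; 74 = 3·24 + 2; 24 = 12·2 + 0 → 2
gcd(2, 58): 58 = 29·2 + 0 → 2
gcd(2, 46): 46 = 23·2 + 0 → 2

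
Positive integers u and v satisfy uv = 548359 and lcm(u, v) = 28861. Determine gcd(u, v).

19

From gcd × lcm = uv: gcd = 548359 / 28861 = 19.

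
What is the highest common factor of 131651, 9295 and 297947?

169

gcd(131651, 9295): 131651 = 14·9295 + 1521; 9295 = 6·1521 + 169; 1521 = 9·169 + 0 → 169
gcd(169, 297947): 297947 = 1763·169 + 0 → 169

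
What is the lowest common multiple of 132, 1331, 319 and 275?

11579700

132 = 2² · 3 · 11; 1331 = 11³; 319 = 11 · 29; 275 = 5² · 11
lcm takes max exponent of each prime: 2² · 3 · 5² · 11³ · 29 = 11579700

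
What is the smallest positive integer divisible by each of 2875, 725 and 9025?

lcm(2875, 725) = 2875·725/gcd = 2084375/25 = 83375
lcm(83375, 9025) = 83375·9025/gcd = 752459375/25 = 30098375

30098375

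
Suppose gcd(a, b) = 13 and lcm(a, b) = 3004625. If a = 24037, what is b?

Using ab = gcd(a,b)·lcm(a,b) = 13·3004625 = 39060125, we get b = 39060125/24037 = 1625.

1625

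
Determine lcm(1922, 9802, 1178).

lcm(1922, 9802) = 1922·9802/gcd = 18839444/2 = 9419722
lcm(9419722, 1178) = 9419722·1178/gcd = 11096432516/62 = 178974718

178974718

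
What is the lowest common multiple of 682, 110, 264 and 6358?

682 = 2 · 11 · 31; 110 = 2 · 5 · 11; 264 = 2³ · 3 · 11; 6358 = 2 · 11 · 17²
lcm takes max exponent of each prime: 2³ · 3 · 5 · 11 · 17² · 31 = 11825880

11825880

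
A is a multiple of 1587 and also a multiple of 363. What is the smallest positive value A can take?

1587 = 3 · 23²; 363 = 3 · 11²
max exponents: 3 · 11² · 23² = 192027

192027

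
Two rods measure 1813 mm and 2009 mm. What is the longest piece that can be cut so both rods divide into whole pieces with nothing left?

49

1813 = 7² · 37
2009 = 7² · 41
Common: 7² = 49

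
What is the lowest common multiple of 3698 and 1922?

3553778

gcd first: 3698 = 1·1922 + 1776; 1922 = 1·1776 + 146; 1776 = 12·146 + 24; 146 = 6·24 + 2; 24 = 12·2 + 0 → gcd = 2
lcm = 3698·1922/gcd = 7107556/2 = 3553778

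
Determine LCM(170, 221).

2210

gcd first: 221 = 1·170 + 51; 170 = 3·51 + 17; 51 = 3·17 + 0 → gcd = 17
lcm = 170·221/gcd = 37570/17 = 2210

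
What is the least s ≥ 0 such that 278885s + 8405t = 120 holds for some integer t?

Euclid: 278885 = 33·8405 + 1520; 8405 = 5·1520 + 805; 1520 = 1·805 + 715; 805 = 1·715 + 90; 715 = 7·90 + 85; 90 = 1·85 + 5; 85 = 17·5 + 0 → gcd = 5; 120 = 5·24.
Back-substitution yields 278885·(-94) + 8405·(3119) = 5, so one solution is s = -94·24 = -2256, t = 3119·24 = 74856.
Solutions in s differ by 8405/5 = 1681; the one in [0, 1681) is -2256 mod 1681 = 1106.

1106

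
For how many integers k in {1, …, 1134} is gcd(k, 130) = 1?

419

Prime factors of 130: 2, 5, 13. Count integers ≤ 1134 divisible by none of them.
By inclusion–exclusion: 1134 − ⌊1134/2⌋ − ⌊1134/5⌋ − ⌊1134/13⌋ + ⌊1134/10⌋ + ⌊1134/26⌋ + ⌊1134/65⌋ − ⌊1134/130⌋ = 419.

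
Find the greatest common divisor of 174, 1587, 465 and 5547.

174 = 2 · 3 · 29; 1587 = 3 · 23²; 465 = 3 · 5 · 31; 5547 = 3 · 43²
gcd takes min exponent of each prime: 3 = 3

3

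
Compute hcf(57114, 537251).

57114 = 2 · 3² · 19 · 167
537251 = 11 · 13² · 17²
Common: 1 = 1

1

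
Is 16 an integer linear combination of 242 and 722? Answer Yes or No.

Yes

gcd(242, 722): 722 = 2·242 + 238; 242 = 1·238 + 4; 238 = 59·4 + 2; 4 = 2·2 + 0 → 2
2 divides 16, so a solution exists.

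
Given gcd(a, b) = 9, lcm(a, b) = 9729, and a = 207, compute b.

a·b = gcd·lcm = 9·9729 = 87561, so b = 87561/207 = 423.

423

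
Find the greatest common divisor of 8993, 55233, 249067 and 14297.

17

gcd(8993, 55233): 55233 = 6·8993 + 1275; 8993 = 7·1275 + 68; 1275 = 18·68 + 51; 68 = 1·51 + 17; 51 = 3·17 + 0 → 17
gcd(17, 249067): 249067 = 14651·17 + 0 → 17
gcd(17, 14297): 14297 = 841·17 + 0 → 17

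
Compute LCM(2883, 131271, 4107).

2883 = 3 · 31²; 131271 = 3 · 7² · 19 · 47; 4107 = 3 · 37²
lcm takes max exponent of each prime: 3 · 7² · 19 · 31² · 37² · 47 = 172701309039

172701309039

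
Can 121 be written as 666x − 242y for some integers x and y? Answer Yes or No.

No

By Bézout, 666x − 242y = 121 has integer solutions iff gcd(666, 242) | 121.
Euclid: 666 = 2·242 + 182; 242 = 1·182 + 60; 182 = 3·60 + 2; 60 = 30·2 + 0. gcd = 2; 121 mod 2 = 1. No.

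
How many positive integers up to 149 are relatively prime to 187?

128

Prime factors of 187: 11, 17. Count integers ≤ 149 divisible by none of them.
By inclusion–exclusion: 149 − ⌊149/11⌋ − ⌊149/17⌋ + ⌊149/187⌋ = 128.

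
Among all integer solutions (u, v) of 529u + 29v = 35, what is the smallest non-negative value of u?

5

gcd(529, 29) = 1 (Euclid: 529 = 18·29 + 7; 29 = 4·7 + 1; 7 = 7·1 + 0), and 1 | 35.
Extended Euclid: 529·(-4) + 29·(73) = 1. Scale by 35: u₀ = -140.
General solution u = u₀ + 29t; reducing mod 29 gives u = 5 (and v = -90).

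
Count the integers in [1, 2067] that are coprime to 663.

1197

Prime factors of 663: 3, 13, 17. Count integers ≤ 2067 divisible by none of them.
By inclusion–exclusion: 2067 − ⌊2067/3⌋ − ⌊2067/13⌋ − ⌊2067/17⌋ + ⌊2067/39⌋ + ⌊2067/51⌋ + ⌊2067/221⌋ − ⌊2067/663⌋ = 1197.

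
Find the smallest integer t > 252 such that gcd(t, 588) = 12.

264

588 = 12·49. Any t with gcd(t, 588) = 12 is a multiple of 12, say 12s, with s coprime to 49.
Need s > 252/12, so s ≥ 22. First s ≥ 22 with gcd(s, 49) = 1 is s = 22. Thus t = 12·22 = 264.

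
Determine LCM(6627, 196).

6627 = 3 · 47²; 196 = 2² · 7²
max exponents: 2² · 3 · 7² · 47² = 1298892

1298892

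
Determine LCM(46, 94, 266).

287546

lcm(46, 94) = 46·94/gcd = 4324/2 = 2162
lcm(2162, 266) = 2162·266/gcd = 575092/2 = 287546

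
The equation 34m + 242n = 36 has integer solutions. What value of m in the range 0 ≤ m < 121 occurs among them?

gcd(34, 242) = 2 (Euclid: 242 = 7·34 + 4; 34 = 8·4 + 2; 4 = 2·2 + 0), and 2 | 36.
Extended Euclid: 34·(57) + 242·(-8) = 2. Scale by 18: m₀ = 1026.
General solution m = m₀ + 121t; reducing mod 121 gives m = 58 (and n = -8).

58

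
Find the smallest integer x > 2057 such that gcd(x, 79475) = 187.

79475 = 187·425. Any x with gcd(x, 79475) = 187 is a multiple of 187, say 187s, with s coprime to 425.
Need s > 2057/187, so s ≥ 12. First s ≥ 12 with gcd(s, 425) = 1 is s = 12. Thus x = 187·12 = 2244.

2244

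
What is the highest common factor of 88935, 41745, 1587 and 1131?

88935 = 3 · 5 · 7² · 11²; 41745 = 3 · 5 · 11² · 23; 1587 = 3 · 23²; 1131 = 3 · 13 · 29
gcd takes min exponent of each prime: 3 = 3

3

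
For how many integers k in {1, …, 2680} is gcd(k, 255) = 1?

Prime factors of 255: 3, 5, 17. Count integers ≤ 2680 divisible by none of them.
By inclusion–exclusion: 2680 − ⌊2680/3⌋ − ⌊2680/5⌋ − ⌊2680/17⌋ + ⌊2680/15⌋ + ⌊2680/51⌋ + ⌊2680/85⌋ − ⌊2680/255⌋ = 1345.

1345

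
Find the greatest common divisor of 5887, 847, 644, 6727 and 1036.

7

5887 = 7 · 29²; 847 = 7 · 11²; 644 = 2² · 7 · 23; 6727 = 7 · 31²; 1036 = 2² · 7 · 37
gcd takes min exponent of each prime: 7 = 7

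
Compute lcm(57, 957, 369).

2236509

lcm(57, 957) = 57·957/gcd = 54549/3 = 18183
lcm(18183, 369) = 18183·369/gcd = 6709527/3 = 2236509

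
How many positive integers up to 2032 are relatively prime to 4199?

Prime factors of 4199: 13, 17, 19. Count integers ≤ 2032 divisible by none of them.
By inclusion–exclusion: 2032 − ⌊2032/13⌋ − ⌊2032/17⌋ − ⌊2032/19⌋ + ⌊2032/221⌋ + ⌊2032/247⌋ + ⌊2032/323⌋ − ⌊2032/4199⌋ = 1674.

1674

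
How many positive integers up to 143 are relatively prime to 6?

48

6 = 2·3. Inclusion–exclusion on these primes:
143 − ⌊143/2⌋ − ⌊143/3⌋ + ⌊143/6⌋ = 48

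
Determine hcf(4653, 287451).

4653 = 3² · 11 · 47
287451 = 3² · 19 · 41²
Common: 3² = 9

9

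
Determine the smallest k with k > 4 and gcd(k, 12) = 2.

10

12 = 2·6. Any k with gcd(k, 12) = 2 is a multiple of 2, say 2s, with s coprime to 6.
Need s > 4/2, so s ≥ 3. First s ≥ 3 with gcd(s, 6) = 1 is s = 5. Thus k = 2·5 = 10.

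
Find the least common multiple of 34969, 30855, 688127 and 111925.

lcm(34969, 30855) = 34969·30855/gcd = 1078968495/2057 = 524535
lcm(524535, 688127) = 524535·688127/gcd = 360946695945/121 = 2983030545
lcm(2983030545, 111925) = 2983030545·111925/gcd = 333875693749125/605 = 551860650825

551860650825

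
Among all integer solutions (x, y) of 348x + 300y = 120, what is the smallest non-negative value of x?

15

Reduce mod 300: 348x ≡ 120 (mod 300). With g = gcd(348, 300) = 12 dividing 120, divide through: 29x ≡ 10 (mod 25).
Since gcd(29, 25) = 1, x ≡ 10·(29)⁻¹ ≡ 15 (mod 25). Smallest non-negative: 15.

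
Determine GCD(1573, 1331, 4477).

1573 = 11² · 13; 1331 = 11³; 4477 = 11² · 37
gcd takes min exponent of each prime: 11² = 121

121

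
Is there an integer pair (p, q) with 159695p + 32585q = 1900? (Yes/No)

By Bézout, 159695p + 32585q = 1900 has integer solutions iff gcd(159695, 32585) | 1900.
Euclid: 159695 = 4·32585 + 29355; 32585 = 1·29355 + 3230; 29355 = 9·3230 + 285; 3230 = 11·285 + 95; 285 = 3·95 + 0. gcd = 95; 1900 mod 95 = 0. Yes.

Yes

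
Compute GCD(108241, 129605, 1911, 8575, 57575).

gcd(108241, 129605): 129605 = 1·108241 + 21364; 108241 = 5·21364 + 1421; 21364 = 15·1421 + 49; 1421 = 29·49 + 0 → 49
gcd(49, 1911): 1911 = 39·49 + 0 → 49
gcd(49, 8575): 8575 = 175·49 + 0 → 49
gcd(49, 57575): 57575 = 1175·49 + 0 → 49

49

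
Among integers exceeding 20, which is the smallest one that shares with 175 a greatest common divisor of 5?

30

gcd(m, 175) = 5 forces 5 | m; write m = 5s. Then gcd(5s, 5·35) = 5·gcd(s, 35), so need gcd(s, 35) = 1.
5s > 20 gives s ≥ 5. The least s ≥ 5 coprime to 35 is 6, so m = 5·6 = 30.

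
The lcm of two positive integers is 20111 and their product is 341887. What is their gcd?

17

gcd·lcm = product, so gcd = 341887/20111 = 17.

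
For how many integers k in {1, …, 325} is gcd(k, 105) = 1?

148

Prime factors of 105: 3, 5, 7. Count integers ≤ 325 divisible by none of them.
By inclusion–exclusion: 325 − ⌊325/3⌋ − ⌊325/5⌋ − ⌊325/7⌋ + ⌊325/15⌋ + ⌊325/21⌋ + ⌊325/35⌋ − ⌊325/105⌋ = 148.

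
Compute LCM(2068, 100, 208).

lcm(2068, 100) = 2068·100/gcd = 206800/4 = 51700
lcm(51700, 208) = 51700·208/gcd = 10753600/4 = 2688400

2688400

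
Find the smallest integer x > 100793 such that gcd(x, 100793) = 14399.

100793 = 14399·7. Any x with gcd(x, 100793) = 14399 is a multiple of 14399, say 14399s, with s coprime to 7.
Need s > 100793/14399, so s ≥ 8. First s ≥ 8 with gcd(s, 7) = 1 is s = 8. Thus x = 14399·8 = 115192.

115192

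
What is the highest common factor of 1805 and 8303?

361

Euclid: 8303 = 4·1805 + 1083; 1805 = 1·1083 + 722; 1083 = 1·722 + 361; 722 = 2·361 + 0. Last nonzero remainder: 361.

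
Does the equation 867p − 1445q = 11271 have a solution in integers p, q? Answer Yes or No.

Yes

By Bézout, 867p − 1445q = 11271 has integer solutions iff gcd(867, 1445) | 11271.
Euclid: 1445 = 1·867 + 578; 867 = 1·578 + 289; 578 = 2·289 + 0. gcd = 289; 11271 mod 289 = 0. Yes.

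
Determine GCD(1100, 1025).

25

Euclid: 1100 = 1·1025 + 75; 1025 = 13·75 + 50; 75 = 1·50 + 25; 50 = 2·25 + 0. Last nonzero remainder: 25.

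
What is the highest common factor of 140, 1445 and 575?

5

gcd(140, 1445): 1445 = 10·140 + 45; 140 = 3·45 + 5; 45 = 9·5 + 0 → 5
gcd(5, 575): 575 = 115·5 + 0 → 5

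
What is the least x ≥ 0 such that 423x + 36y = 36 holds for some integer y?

0

gcd(423, 36) = 9 (Euclid: 423 = 11·36 + 27; 36 = 1·27 + 9; 27 = 3·9 + 0), and 9 | 36.
Extended Euclid: 423·(-1) + 36·(12) = 9. Scale by 4: x₀ = -4.
General solution x = x₀ + 4t; reducing mod 4 gives x = 0 (and y = 1).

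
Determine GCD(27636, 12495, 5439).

147

27636 = 2² · 3 · 7² · 47; 12495 = 3 · 5 · 7² · 17; 5439 = 3 · 7² · 37
gcd takes min exponent of each prime: 3 · 7² = 147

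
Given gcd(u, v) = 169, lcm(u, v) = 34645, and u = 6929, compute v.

845

Using uv = gcd(u,v)·lcm(u,v) = 169·34645 = 5855005, we get v = 5855005/6929 = 845.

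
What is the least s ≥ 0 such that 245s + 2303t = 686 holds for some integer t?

31

gcd(245, 2303) = 49 (Euclid: 2303 = 9·245 + 98; 245 = 2·98 + 49; 98 = 2·49 + 0), and 49 | 686.
Extended Euclid: 245·(19) + 2303·(-2) = 49. Scale by 14: s₀ = 266.
General solution s = s₀ + 47k; reducing mod 47 gives s = 31 (and t = -3).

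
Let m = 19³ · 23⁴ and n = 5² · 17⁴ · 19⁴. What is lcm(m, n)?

76148515639542025

max exponent per prime: 5² · 17⁴ · 19⁴ · 23⁴ = 76148515639542025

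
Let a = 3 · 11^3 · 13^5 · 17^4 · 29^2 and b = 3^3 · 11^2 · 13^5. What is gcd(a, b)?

134779359

min exponent per shared prime: 3 · 11^2 · 13^5 = 134779359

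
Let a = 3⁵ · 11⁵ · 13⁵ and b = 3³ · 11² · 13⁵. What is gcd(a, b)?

1213014231

min exponent per shared prime: 3³ · 11² · 13⁵ = 1213014231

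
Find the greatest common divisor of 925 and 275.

25

Euclid: 925 = 3·275 + 100; 275 = 2·100 + 75; 100 = 1·75 + 25; 75 = 3·25 + 0. Last nonzero remainder: 25.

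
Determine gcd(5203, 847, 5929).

5203 = 11² · 43; 847 = 7 · 11²; 5929 = 7² · 11²
gcd takes min exponent of each prime: 11² = 121

121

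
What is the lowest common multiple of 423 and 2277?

107019

gcd first: 2277 = 5·423 + 162; 423 = 2·162 + 99; 162 = 1·99 + 63; 99 = 1·63 + 36; 63 = 1·36 + 27; 36 = 1·27 + 9; 27 = 3·9 + 0 → gcd = 9
lcm = 423·2277/gcd = 963171/9 = 107019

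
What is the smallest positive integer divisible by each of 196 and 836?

gcd first: 836 = 4·196 + 52; 196 = 3·52 + 40; 52 = 1·40 + 12; 40 = 3·12 + 4; 12 = 3·4 + 0 → gcd = 4
lcm = 196·836/gcd = 163856/4 = 40964

40964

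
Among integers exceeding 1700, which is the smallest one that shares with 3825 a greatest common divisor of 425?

2125

3825 = 425·9. Any t with gcd(t, 3825) = 425 is a multiple of 425, say 425s, with s coprime to 9.
Need s > 1700/425, so s ≥ 5. First s ≥ 5 with gcd(s, 9) = 1 is s = 5. Thus t = 425·5 = 2125.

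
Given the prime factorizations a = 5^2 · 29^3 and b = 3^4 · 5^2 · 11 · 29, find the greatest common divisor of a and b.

min exponent per shared prime: 5^2 · 29 = 725

725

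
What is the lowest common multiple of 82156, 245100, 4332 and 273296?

18102655604400

lcm(82156, 245100) = 82156·245100/gcd = 20136435600/76 = 264953100
lcm(264953100, 4332) = 264953100·4332/gcd = 1147776829200/228 = 5034108900
lcm(5034108900, 273296) = 5034108900·273296/gcd = 1375801825934400/76 = 18102655604400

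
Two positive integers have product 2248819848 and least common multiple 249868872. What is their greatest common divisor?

From gcd × lcm = uv: gcd = 2248819848 / 249868872 = 9.

9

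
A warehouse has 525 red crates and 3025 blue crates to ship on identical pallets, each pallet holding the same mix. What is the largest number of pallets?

25

Euclid: 3025 = 5·525 + 400; 525 = 1·400 + 125; 400 = 3·125 + 25; 125 = 5·25 + 0. Last nonzero remainder: 25.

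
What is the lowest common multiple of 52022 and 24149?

gcd first: 52022 = 2·24149 + 3724; 24149 = 6·3724 + 1805; 3724 = 2·1805 + 114; 1805 = 15·114 + 95; 114 = 1·95 + 19; 95 = 5·19 + 0 → gcd = 19
lcm = 52022·24149/gcd = 1256279278/19 = 66119962

66119962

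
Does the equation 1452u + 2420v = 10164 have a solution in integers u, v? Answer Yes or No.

gcd(1452, 2420): 2420 = 1·1452 + 968; 1452 = 1·968 + 484; 968 = 2·484 + 0 → 484
484 divides 10164, so a solution exists.

Yes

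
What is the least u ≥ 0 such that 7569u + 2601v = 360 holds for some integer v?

Reduce mod 2601: 7569u ≡ 360 (mod 2601). With g = gcd(7569, 2601) = 9 dividing 360, divide through: 841u ≡ 40 (mod 289).
Since gcd(841, 289) = 1, u ≡ 40·(841)⁻¹ ≡ 243 (mod 289). Smallest non-negative: 243.

243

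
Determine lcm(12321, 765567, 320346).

12321 = 3² · 37²; 765567 = 3² · 11² · 19 · 37; 320346 = 2 · 3² · 13 · 37²
lcm takes max exponent of each prime: 2 · 3² · 11² · 13 · 19 · 37² = 736475454

736475454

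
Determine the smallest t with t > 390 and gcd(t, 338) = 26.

416

gcd(t, 338) = 26 forces 26 | t; write t = 26s. Then gcd(26s, 26·13) = 26·gcd(s, 13), so need gcd(s, 13) = 1.
26s > 390 gives s ≥ 16. The least s ≥ 16 coprime to 13 is 16, so t = 26·16 = 416.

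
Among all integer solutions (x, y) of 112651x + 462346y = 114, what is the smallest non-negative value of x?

gcd(112651, 462346) = 19 (Euclid: 462346 = 4·112651 + 11742; 112651 = 9·11742 + 6973; 11742 = 1·6973 + 4769; 6973 = 1·4769 + 2204; 4769 = 2·2204 + 361; 2204 = 6·361 + 38; 361 = 9·38 + 19; 38 = 2·19 + 0), and 19 | 114.
Extended Euclid: 112651·(-11537) + 462346·(2811) = 19. Scale by 6: x₀ = -69222.
General solution x = x₀ + 24334t; reducing mod 24334 gives x = 3780 (and y = -921).

3780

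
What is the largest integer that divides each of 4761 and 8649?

Euclid: 8649 = 1·4761 + 3888; 4761 = 1·3888 + 873; 3888 = 4·873 + 396; 873 = 2·396 + 81; 396 = 4·81 + 72; 81 = 1·72 + 9; 72 = 8·9 + 0. Last nonzero remainder: 9.

9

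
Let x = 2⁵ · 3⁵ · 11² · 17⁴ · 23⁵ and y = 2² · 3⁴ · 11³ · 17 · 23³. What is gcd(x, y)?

min exponent per shared prime: 2² · 3⁴ · 11² · 17 · 23³ = 8108916156

8108916156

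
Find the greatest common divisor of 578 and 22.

2

578 = 2 · 17²
22 = 2 · 11
Common: 2 = 2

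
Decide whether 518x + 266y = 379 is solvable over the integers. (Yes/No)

No

By Bézout, 518x + 266y = 379 has integer solutions iff gcd(518, 266) | 379.
Euclid: 518 = 1·266 + 252; 266 = 1·252 + 14; 252 = 18·14 + 0. gcd = 14; 379 mod 14 = 1. No.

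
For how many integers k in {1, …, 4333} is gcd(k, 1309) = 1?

Prime factors of 1309: 7, 11, 17. Count integers ≤ 4333 divisible by none of them.
By inclusion–exclusion: 4333 − ⌊4333/7⌋ − ⌊4333/11⌋ − ⌊4333/17⌋ + ⌊4333/77⌋ + ⌊4333/119⌋ + ⌊4333/187⌋ − ⌊4333/1309⌋ = 3179.

3179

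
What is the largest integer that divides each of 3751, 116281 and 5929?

3751 = 11² · 31; 116281 = 11² · 31²; 5929 = 7² · 11²
gcd takes min exponent of each prime: 11² = 121

121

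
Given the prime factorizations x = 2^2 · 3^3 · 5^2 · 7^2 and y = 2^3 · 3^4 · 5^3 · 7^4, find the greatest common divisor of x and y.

min exponent per shared prime: 2^2 · 3^3 · 5^2 · 7^2 = 132300

132300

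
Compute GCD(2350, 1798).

2

2350 = 2 · 5² · 47
1798 = 2 · 29 · 31
Common: 2 = 2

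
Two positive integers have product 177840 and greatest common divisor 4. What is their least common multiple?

44460

Since gcd(u,v)·lcm(u,v) = uv, lcm = 177840/4 = 44460.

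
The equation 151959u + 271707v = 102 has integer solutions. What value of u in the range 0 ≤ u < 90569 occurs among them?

Reduce mod 271707: 151959u ≡ 102 (mod 271707). With g = gcd(151959, 271707) = 3 dividing 102, divide through: 50653u ≡ 34 (mod 90569).
Since gcd(50653, 90569) = 1, u ≡ 34·(50653)⁻¹ ≡ 63028 (mod 90569). Smallest non-negative: 63028.

63028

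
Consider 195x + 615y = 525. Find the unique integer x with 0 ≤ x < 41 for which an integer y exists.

gcd(195, 615) = 15 (Euclid: 615 = 3·195 + 30; 195 = 6·30 + 15; 30 = 2·15 + 0), and 15 | 525.
Extended Euclid: 195·(19) + 615·(-6) = 15. Scale by 35: x₀ = 665.
General solution x = x₀ + 41t; reducing mod 41 gives x = 9 (and y = -2).

9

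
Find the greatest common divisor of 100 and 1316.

100 = 2² · 5²
1316 = 2² · 7 · 47
Common: 2² = 4

4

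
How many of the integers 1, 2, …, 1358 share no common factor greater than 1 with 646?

Prime factors of 646: 2, 17, 19. Count integers ≤ 1358 divisible by none of them.
By inclusion–exclusion: 1358 − ⌊1358/2⌋ − ⌊1358/17⌋ − ⌊1358/19⌋ + ⌊1358/34⌋ + ⌊1358/38⌋ + ⌊1358/323⌋ − ⌊1358/646⌋ = 605.

605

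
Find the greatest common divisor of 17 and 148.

Euclid: 148 = 8·17 + 12; 17 = 1·12 + 5; 12 = 2·5 + 2; 5 = 2·2 + 1; 2 = 2·1 + 0. Last nonzero remainder: 1.

1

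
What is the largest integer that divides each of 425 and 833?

17

425 = 5² · 17
833 = 7² · 17
Common: 17 = 17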